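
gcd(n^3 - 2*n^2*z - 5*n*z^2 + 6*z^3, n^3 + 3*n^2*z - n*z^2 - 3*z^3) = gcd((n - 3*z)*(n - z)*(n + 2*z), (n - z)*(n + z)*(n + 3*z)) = -n + z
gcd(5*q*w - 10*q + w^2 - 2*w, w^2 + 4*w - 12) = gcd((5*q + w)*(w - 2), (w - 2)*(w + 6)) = w - 2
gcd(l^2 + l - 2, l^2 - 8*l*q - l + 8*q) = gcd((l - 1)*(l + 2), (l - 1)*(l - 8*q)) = l - 1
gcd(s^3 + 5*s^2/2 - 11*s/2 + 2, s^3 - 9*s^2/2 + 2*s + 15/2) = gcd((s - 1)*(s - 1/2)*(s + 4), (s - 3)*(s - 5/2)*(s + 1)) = 1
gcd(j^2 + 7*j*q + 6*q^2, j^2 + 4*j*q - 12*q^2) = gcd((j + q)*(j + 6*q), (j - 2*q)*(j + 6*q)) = j + 6*q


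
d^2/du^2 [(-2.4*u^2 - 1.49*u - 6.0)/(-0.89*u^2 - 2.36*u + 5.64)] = (-7.721462*u^3 + 100.79784*u^2 + 120.489624*u + 319.421472)/(0.704969*u^6 + 5.608068*u^5 + 1.4685*u^4 - 57.93328*u^3 - 9.30599999999998*u^2 + 225.211968*u - 179.406144)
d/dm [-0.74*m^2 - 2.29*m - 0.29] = -1.48*m - 2.29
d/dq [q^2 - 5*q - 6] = 2*q - 5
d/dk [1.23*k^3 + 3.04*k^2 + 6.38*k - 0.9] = 3.69*k^2 + 6.08*k + 6.38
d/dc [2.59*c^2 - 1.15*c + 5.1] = 5.18*c - 1.15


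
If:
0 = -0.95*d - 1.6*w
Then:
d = -1.68421052631579*w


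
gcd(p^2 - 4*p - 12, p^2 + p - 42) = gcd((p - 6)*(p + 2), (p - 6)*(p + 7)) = p - 6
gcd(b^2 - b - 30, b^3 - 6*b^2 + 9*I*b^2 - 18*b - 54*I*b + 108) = b - 6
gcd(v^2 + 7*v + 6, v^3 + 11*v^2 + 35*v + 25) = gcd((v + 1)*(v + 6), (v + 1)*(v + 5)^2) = v + 1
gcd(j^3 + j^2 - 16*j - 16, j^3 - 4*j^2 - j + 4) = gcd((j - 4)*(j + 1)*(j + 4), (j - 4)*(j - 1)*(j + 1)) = j^2 - 3*j - 4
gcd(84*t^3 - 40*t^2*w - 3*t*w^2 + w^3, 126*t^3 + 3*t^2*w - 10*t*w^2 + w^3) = 7*t - w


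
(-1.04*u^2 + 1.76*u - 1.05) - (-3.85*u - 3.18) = -1.04*u^2 + 5.61*u + 2.13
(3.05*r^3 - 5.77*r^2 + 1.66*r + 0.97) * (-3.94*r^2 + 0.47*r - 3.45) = -12.017*r^5 + 24.1673*r^4 - 19.7748*r^3 + 16.8649*r^2 - 5.2711*r - 3.3465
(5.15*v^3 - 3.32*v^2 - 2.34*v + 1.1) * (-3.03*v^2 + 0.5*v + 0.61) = -15.6045*v^5 + 12.6346*v^4 + 8.5717*v^3 - 6.5282*v^2 - 0.8774*v + 0.671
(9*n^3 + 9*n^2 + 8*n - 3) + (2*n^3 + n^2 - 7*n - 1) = 11*n^3 + 10*n^2 + n - 4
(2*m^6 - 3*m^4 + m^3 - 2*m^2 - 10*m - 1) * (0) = 0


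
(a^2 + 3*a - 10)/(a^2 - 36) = (a^2 + 3*a - 10)/(a^2 - 36)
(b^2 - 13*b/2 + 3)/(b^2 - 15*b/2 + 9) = (2*b - 1)/(2*b - 3)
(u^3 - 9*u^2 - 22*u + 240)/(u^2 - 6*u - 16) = (u^2 - u - 30)/(u + 2)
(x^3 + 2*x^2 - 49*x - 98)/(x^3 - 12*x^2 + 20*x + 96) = (x^2 - 49)/(x^2 - 14*x + 48)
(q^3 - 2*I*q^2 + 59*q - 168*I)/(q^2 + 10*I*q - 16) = (q^2 - 10*I*q - 21)/(q + 2*I)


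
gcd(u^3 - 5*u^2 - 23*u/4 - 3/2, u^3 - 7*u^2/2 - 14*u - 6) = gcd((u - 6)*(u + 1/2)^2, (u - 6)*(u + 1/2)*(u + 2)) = u^2 - 11*u/2 - 3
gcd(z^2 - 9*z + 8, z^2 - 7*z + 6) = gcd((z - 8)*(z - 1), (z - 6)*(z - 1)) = z - 1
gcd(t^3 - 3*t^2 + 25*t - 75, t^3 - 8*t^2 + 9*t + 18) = t - 3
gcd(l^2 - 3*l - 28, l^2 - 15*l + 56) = l - 7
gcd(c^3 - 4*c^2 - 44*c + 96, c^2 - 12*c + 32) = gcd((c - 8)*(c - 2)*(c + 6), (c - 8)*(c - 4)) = c - 8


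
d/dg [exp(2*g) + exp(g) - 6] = (2*exp(g) + 1)*exp(g)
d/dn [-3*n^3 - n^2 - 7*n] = -9*n^2 - 2*n - 7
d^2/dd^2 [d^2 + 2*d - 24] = 2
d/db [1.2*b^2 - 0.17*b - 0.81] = 2.4*b - 0.17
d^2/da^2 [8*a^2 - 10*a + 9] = 16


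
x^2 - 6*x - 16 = (x - 8)*(x + 2)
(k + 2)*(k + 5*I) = k^2 + 2*k + 5*I*k + 10*I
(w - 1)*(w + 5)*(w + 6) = w^3 + 10*w^2 + 19*w - 30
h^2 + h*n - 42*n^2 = (h - 6*n)*(h + 7*n)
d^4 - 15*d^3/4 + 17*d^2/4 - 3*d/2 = d*(d - 2)*(d - 1)*(d - 3/4)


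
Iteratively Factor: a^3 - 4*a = (a - 2)*(a^2 + 2*a) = (a - 2)*(a + 2)*(a)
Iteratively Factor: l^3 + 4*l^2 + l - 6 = (l - 1)*(l^2 + 5*l + 6) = (l - 1)*(l + 2)*(l + 3)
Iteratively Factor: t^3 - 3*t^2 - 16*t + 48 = (t - 3)*(t^2 - 16) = (t - 4)*(t - 3)*(t + 4)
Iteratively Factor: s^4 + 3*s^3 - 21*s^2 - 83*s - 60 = (s + 1)*(s^3 + 2*s^2 - 23*s - 60) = (s + 1)*(s + 3)*(s^2 - s - 20) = (s + 1)*(s + 3)*(s + 4)*(s - 5)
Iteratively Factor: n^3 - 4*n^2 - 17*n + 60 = (n + 4)*(n^2 - 8*n + 15) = (n - 5)*(n + 4)*(n - 3)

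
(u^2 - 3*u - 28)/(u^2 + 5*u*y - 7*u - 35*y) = (u + 4)/(u + 5*y)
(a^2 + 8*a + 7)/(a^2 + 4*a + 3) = (a + 7)/(a + 3)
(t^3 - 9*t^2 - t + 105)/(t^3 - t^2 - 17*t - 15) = (t - 7)/(t + 1)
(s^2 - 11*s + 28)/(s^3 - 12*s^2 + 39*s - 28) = 1/(s - 1)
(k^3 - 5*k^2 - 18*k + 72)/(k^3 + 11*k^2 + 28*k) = (k^2 - 9*k + 18)/(k*(k + 7))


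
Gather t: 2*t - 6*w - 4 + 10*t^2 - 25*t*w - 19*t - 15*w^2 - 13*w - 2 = 10*t^2 + t*(-25*w - 17) - 15*w^2 - 19*w - 6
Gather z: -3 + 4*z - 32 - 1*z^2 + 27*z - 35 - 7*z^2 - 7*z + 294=-8*z^2 + 24*z + 224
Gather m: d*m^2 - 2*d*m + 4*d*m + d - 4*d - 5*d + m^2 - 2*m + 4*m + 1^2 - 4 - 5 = -8*d + m^2*(d + 1) + m*(2*d + 2) - 8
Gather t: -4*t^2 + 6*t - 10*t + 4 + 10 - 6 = -4*t^2 - 4*t + 8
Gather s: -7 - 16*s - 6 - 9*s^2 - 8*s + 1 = -9*s^2 - 24*s - 12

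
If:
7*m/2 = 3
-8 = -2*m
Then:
No Solution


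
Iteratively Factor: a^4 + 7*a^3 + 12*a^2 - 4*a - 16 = (a + 2)*(a^3 + 5*a^2 + 2*a - 8) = (a + 2)*(a + 4)*(a^2 + a - 2) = (a + 2)^2*(a + 4)*(a - 1)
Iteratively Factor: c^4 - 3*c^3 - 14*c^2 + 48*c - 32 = (c - 2)*(c^3 - c^2 - 16*c + 16) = (c - 2)*(c + 4)*(c^2 - 5*c + 4) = (c - 4)*(c - 2)*(c + 4)*(c - 1)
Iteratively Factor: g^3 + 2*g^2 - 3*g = (g - 1)*(g^2 + 3*g) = g*(g - 1)*(g + 3)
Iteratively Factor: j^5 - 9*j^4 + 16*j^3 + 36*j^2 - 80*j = (j - 5)*(j^4 - 4*j^3 - 4*j^2 + 16*j) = j*(j - 5)*(j^3 - 4*j^2 - 4*j + 16) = j*(j - 5)*(j - 2)*(j^2 - 2*j - 8) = j*(j - 5)*(j - 4)*(j - 2)*(j + 2)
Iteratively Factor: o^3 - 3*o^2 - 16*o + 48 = (o - 4)*(o^2 + o - 12) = (o - 4)*(o + 4)*(o - 3)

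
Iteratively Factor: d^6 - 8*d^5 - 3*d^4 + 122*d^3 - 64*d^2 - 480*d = (d - 4)*(d^5 - 4*d^4 - 19*d^3 + 46*d^2 + 120*d) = (d - 4)^2*(d^4 - 19*d^2 - 30*d) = (d - 5)*(d - 4)^2*(d^3 + 5*d^2 + 6*d) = d*(d - 5)*(d - 4)^2*(d^2 + 5*d + 6) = d*(d - 5)*(d - 4)^2*(d + 2)*(d + 3)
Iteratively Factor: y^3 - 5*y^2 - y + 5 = (y - 5)*(y^2 - 1) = (y - 5)*(y - 1)*(y + 1)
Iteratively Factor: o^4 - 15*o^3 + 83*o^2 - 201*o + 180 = (o - 3)*(o^3 - 12*o^2 + 47*o - 60) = (o - 5)*(o - 3)*(o^2 - 7*o + 12) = (o - 5)*(o - 3)^2*(o - 4)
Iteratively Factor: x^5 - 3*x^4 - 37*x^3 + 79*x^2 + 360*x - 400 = (x - 1)*(x^4 - 2*x^3 - 39*x^2 + 40*x + 400) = (x - 1)*(x + 4)*(x^3 - 6*x^2 - 15*x + 100) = (x - 5)*(x - 1)*(x + 4)*(x^2 - x - 20) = (x - 5)*(x - 1)*(x + 4)^2*(x - 5)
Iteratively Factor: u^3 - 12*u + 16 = (u - 2)*(u^2 + 2*u - 8) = (u - 2)^2*(u + 4)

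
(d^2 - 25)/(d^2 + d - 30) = (d + 5)/(d + 6)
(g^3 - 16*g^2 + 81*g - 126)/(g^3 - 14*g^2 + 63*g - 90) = (g - 7)/(g - 5)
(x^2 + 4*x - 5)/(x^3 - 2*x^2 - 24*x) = (-x^2 - 4*x + 5)/(x*(-x^2 + 2*x + 24))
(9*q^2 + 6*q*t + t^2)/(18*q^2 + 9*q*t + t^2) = (3*q + t)/(6*q + t)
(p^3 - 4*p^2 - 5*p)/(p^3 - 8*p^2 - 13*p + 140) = p*(p + 1)/(p^2 - 3*p - 28)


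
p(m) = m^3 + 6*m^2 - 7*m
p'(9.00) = 344.00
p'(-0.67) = -13.69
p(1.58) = 7.86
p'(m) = 3*m^2 + 12*m - 7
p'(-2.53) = -18.16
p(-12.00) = -780.00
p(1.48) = 6.02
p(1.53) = 6.92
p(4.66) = 198.87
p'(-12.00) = 281.00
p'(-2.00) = -19.00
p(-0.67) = 7.08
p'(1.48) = 17.33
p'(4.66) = 114.07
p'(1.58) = 19.45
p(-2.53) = 39.92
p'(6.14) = 179.78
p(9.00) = 1152.00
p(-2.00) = 30.00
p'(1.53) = 18.38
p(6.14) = 414.69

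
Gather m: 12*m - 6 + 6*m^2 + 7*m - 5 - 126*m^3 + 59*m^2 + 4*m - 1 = -126*m^3 + 65*m^2 + 23*m - 12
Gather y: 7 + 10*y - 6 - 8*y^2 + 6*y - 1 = -8*y^2 + 16*y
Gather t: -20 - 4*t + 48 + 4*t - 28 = 0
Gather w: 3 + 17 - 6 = 14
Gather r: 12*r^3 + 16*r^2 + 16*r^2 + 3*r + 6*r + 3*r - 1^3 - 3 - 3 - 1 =12*r^3 + 32*r^2 + 12*r - 8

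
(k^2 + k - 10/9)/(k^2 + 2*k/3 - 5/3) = (k - 2/3)/(k - 1)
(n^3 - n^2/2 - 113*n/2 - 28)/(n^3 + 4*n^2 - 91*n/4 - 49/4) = 2*(n - 8)/(2*n - 7)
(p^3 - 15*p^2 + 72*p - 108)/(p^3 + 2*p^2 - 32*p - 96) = (p^2 - 9*p + 18)/(p^2 + 8*p + 16)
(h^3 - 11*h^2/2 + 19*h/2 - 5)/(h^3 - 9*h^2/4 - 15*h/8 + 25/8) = 4*(h - 2)/(4*h + 5)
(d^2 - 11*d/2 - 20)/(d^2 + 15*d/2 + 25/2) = (d - 8)/(d + 5)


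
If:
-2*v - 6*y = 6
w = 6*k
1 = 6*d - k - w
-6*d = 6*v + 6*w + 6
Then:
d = 21*y/43 + 20/43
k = 18*y/43 + 11/43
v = -3*y - 3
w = 108*y/43 + 66/43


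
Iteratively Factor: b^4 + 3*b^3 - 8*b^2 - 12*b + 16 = (b - 1)*(b^3 + 4*b^2 - 4*b - 16) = (b - 2)*(b - 1)*(b^2 + 6*b + 8) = (b - 2)*(b - 1)*(b + 4)*(b + 2)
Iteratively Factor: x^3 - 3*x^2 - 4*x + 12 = (x + 2)*(x^2 - 5*x + 6) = (x - 3)*(x + 2)*(x - 2)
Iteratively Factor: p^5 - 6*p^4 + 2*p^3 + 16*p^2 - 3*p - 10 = (p + 1)*(p^4 - 7*p^3 + 9*p^2 + 7*p - 10) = (p + 1)^2*(p^3 - 8*p^2 + 17*p - 10) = (p - 5)*(p + 1)^2*(p^2 - 3*p + 2) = (p - 5)*(p - 1)*(p + 1)^2*(p - 2)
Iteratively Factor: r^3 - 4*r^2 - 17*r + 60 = (r + 4)*(r^2 - 8*r + 15) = (r - 3)*(r + 4)*(r - 5)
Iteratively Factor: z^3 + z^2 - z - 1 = (z + 1)*(z^2 - 1) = (z - 1)*(z + 1)*(z + 1)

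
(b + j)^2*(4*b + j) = 4*b^3 + 9*b^2*j + 6*b*j^2 + j^3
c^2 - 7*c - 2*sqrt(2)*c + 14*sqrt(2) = (c - 7)*(c - 2*sqrt(2))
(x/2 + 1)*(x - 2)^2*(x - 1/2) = x^4/2 - 5*x^3/4 - 3*x^2/2 + 5*x - 2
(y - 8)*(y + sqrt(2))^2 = y^3 - 8*y^2 + 2*sqrt(2)*y^2 - 16*sqrt(2)*y + 2*y - 16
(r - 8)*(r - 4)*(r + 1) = r^3 - 11*r^2 + 20*r + 32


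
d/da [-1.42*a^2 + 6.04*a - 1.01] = 6.04 - 2.84*a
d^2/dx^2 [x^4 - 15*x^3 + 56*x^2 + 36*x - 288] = 12*x^2 - 90*x + 112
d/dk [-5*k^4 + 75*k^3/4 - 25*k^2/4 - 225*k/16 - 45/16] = -20*k^3 + 225*k^2/4 - 25*k/2 - 225/16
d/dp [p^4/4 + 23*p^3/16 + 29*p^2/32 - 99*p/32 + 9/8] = p^3 + 69*p^2/16 + 29*p/16 - 99/32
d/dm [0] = 0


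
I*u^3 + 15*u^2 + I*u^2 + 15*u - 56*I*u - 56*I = (u - 8*I)*(u - 7*I)*(I*u + I)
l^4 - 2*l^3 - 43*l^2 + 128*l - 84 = (l - 6)*(l - 2)*(l - 1)*(l + 7)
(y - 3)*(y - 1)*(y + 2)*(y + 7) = y^4 + 5*y^3 - 19*y^2 - 29*y + 42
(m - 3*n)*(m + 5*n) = m^2 + 2*m*n - 15*n^2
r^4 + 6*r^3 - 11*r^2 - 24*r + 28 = (r - 2)*(r - 1)*(r + 2)*(r + 7)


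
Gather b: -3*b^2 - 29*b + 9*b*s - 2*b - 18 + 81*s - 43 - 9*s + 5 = -3*b^2 + b*(9*s - 31) + 72*s - 56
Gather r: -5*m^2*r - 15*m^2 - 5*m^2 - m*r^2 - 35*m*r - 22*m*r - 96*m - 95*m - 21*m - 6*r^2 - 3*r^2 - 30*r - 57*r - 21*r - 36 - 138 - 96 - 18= -20*m^2 - 212*m + r^2*(-m - 9) + r*(-5*m^2 - 57*m - 108) - 288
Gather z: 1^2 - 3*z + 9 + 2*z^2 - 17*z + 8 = 2*z^2 - 20*z + 18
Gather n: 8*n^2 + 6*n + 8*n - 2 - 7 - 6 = 8*n^2 + 14*n - 15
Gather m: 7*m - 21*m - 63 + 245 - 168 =14 - 14*m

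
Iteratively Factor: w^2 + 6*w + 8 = (w + 4)*(w + 2)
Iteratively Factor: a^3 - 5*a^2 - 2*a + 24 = (a - 4)*(a^2 - a - 6) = (a - 4)*(a + 2)*(a - 3)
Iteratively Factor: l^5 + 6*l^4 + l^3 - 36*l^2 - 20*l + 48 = (l - 2)*(l^4 + 8*l^3 + 17*l^2 - 2*l - 24) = (l - 2)*(l + 3)*(l^3 + 5*l^2 + 2*l - 8) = (l - 2)*(l - 1)*(l + 3)*(l^2 + 6*l + 8) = (l - 2)*(l - 1)*(l + 2)*(l + 3)*(l + 4)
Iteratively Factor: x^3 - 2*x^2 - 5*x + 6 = (x - 3)*(x^2 + x - 2) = (x - 3)*(x + 2)*(x - 1)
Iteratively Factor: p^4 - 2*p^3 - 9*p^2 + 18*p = (p + 3)*(p^3 - 5*p^2 + 6*p) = (p - 3)*(p + 3)*(p^2 - 2*p) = (p - 3)*(p - 2)*(p + 3)*(p)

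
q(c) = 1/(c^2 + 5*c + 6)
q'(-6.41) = 0.03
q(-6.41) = 0.07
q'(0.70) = -0.06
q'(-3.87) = 1.04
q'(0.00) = -0.14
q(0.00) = 0.17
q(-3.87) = 0.61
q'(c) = (-2*c - 5)/(c^2 + 5*c + 6)^2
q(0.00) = 0.17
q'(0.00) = -0.14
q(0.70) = 0.10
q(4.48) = 0.02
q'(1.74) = -0.03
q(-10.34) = 0.02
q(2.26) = 0.04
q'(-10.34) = 0.00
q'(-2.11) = -81.38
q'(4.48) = -0.01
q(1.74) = 0.06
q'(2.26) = -0.02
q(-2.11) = -10.21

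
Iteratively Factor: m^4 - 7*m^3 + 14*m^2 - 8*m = (m)*(m^3 - 7*m^2 + 14*m - 8) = m*(m - 4)*(m^2 - 3*m + 2) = m*(m - 4)*(m - 2)*(m - 1)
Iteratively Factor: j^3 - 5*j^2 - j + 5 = (j - 1)*(j^2 - 4*j - 5) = (j - 5)*(j - 1)*(j + 1)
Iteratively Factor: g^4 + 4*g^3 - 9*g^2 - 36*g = (g - 3)*(g^3 + 7*g^2 + 12*g) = (g - 3)*(g + 3)*(g^2 + 4*g) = g*(g - 3)*(g + 3)*(g + 4)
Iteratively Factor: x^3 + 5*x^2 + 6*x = (x)*(x^2 + 5*x + 6) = x*(x + 2)*(x + 3)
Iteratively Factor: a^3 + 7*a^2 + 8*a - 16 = (a + 4)*(a^2 + 3*a - 4) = (a + 4)^2*(a - 1)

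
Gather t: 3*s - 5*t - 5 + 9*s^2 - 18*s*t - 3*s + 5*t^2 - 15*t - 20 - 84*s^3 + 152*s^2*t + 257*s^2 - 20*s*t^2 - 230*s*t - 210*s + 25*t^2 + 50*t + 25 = -84*s^3 + 266*s^2 - 210*s + t^2*(30 - 20*s) + t*(152*s^2 - 248*s + 30)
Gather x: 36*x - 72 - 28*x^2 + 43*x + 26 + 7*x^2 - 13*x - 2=-21*x^2 + 66*x - 48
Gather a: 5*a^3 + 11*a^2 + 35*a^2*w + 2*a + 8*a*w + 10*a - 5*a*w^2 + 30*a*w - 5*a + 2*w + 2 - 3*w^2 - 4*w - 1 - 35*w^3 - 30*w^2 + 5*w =5*a^3 + a^2*(35*w + 11) + a*(-5*w^2 + 38*w + 7) - 35*w^3 - 33*w^2 + 3*w + 1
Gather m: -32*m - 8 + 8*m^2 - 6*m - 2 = 8*m^2 - 38*m - 10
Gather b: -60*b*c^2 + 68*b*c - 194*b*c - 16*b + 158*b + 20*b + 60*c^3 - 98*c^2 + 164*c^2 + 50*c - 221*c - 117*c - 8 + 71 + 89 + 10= b*(-60*c^2 - 126*c + 162) + 60*c^3 + 66*c^2 - 288*c + 162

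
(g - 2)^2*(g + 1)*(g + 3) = g^4 - 9*g^2 + 4*g + 12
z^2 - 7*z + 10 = (z - 5)*(z - 2)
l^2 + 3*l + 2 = (l + 1)*(l + 2)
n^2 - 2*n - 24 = (n - 6)*(n + 4)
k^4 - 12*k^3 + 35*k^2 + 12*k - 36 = (k - 6)^2*(k - 1)*(k + 1)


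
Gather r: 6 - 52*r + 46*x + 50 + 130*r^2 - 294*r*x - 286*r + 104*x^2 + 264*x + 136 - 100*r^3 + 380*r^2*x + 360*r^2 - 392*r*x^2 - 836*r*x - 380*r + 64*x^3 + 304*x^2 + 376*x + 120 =-100*r^3 + r^2*(380*x + 490) + r*(-392*x^2 - 1130*x - 718) + 64*x^3 + 408*x^2 + 686*x + 312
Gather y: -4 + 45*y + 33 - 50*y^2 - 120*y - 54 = -50*y^2 - 75*y - 25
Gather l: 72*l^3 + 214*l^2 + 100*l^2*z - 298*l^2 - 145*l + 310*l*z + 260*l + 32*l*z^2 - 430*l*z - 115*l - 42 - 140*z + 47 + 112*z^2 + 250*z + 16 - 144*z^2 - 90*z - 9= 72*l^3 + l^2*(100*z - 84) + l*(32*z^2 - 120*z) - 32*z^2 + 20*z + 12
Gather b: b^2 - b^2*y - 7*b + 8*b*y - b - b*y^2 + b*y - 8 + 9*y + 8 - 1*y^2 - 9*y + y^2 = b^2*(1 - y) + b*(-y^2 + 9*y - 8)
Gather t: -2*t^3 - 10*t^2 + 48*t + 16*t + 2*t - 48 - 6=-2*t^3 - 10*t^2 + 66*t - 54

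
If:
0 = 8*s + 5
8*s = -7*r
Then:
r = 5/7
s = -5/8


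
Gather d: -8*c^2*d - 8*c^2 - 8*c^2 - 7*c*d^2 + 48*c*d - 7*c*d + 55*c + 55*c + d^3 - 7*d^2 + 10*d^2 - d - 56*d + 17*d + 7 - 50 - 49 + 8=-16*c^2 + 110*c + d^3 + d^2*(3 - 7*c) + d*(-8*c^2 + 41*c - 40) - 84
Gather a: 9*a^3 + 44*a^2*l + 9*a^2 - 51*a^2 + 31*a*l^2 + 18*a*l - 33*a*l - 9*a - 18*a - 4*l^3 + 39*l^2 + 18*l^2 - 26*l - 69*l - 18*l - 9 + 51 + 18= 9*a^3 + a^2*(44*l - 42) + a*(31*l^2 - 15*l - 27) - 4*l^3 + 57*l^2 - 113*l + 60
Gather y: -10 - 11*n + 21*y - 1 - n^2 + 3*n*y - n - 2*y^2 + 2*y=-n^2 - 12*n - 2*y^2 + y*(3*n + 23) - 11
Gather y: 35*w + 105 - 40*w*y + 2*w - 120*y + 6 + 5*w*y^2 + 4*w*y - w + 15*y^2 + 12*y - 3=36*w + y^2*(5*w + 15) + y*(-36*w - 108) + 108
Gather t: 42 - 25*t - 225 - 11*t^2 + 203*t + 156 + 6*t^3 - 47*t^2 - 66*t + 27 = 6*t^3 - 58*t^2 + 112*t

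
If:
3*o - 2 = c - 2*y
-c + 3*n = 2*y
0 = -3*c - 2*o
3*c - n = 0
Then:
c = 4/5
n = 12/5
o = -6/5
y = 16/5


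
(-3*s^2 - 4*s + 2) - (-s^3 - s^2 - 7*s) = s^3 - 2*s^2 + 3*s + 2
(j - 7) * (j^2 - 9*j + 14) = j^3 - 16*j^2 + 77*j - 98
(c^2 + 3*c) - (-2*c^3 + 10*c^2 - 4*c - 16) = 2*c^3 - 9*c^2 + 7*c + 16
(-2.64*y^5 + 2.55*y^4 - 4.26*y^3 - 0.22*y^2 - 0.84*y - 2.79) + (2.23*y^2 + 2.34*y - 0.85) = -2.64*y^5 + 2.55*y^4 - 4.26*y^3 + 2.01*y^2 + 1.5*y - 3.64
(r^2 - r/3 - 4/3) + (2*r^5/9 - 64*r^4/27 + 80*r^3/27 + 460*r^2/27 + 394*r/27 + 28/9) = 2*r^5/9 - 64*r^4/27 + 80*r^3/27 + 487*r^2/27 + 385*r/27 + 16/9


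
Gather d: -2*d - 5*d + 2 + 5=7 - 7*d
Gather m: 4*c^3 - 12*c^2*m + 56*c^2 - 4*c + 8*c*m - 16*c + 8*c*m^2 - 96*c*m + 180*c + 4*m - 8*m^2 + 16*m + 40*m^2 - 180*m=4*c^3 + 56*c^2 + 160*c + m^2*(8*c + 32) + m*(-12*c^2 - 88*c - 160)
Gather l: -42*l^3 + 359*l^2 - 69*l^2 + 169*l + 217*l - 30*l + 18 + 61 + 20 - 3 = -42*l^3 + 290*l^2 + 356*l + 96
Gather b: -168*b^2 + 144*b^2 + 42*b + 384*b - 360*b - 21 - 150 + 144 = -24*b^2 + 66*b - 27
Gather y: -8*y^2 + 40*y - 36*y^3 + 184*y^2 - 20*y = -36*y^3 + 176*y^2 + 20*y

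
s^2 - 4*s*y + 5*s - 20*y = (s + 5)*(s - 4*y)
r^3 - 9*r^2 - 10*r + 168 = (r - 7)*(r - 6)*(r + 4)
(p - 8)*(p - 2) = p^2 - 10*p + 16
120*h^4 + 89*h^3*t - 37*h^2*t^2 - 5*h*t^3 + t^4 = (-8*h + t)*(-3*h + t)*(h + t)*(5*h + t)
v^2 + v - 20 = (v - 4)*(v + 5)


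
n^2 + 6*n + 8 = (n + 2)*(n + 4)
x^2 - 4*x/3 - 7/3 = (x - 7/3)*(x + 1)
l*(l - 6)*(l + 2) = l^3 - 4*l^2 - 12*l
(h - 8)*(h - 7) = h^2 - 15*h + 56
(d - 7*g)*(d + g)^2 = d^3 - 5*d^2*g - 13*d*g^2 - 7*g^3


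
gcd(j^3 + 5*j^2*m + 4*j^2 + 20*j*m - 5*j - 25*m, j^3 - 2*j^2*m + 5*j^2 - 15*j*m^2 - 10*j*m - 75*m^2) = j + 5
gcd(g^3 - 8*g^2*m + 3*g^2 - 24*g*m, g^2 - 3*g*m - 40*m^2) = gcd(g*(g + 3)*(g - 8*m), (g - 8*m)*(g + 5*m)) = g - 8*m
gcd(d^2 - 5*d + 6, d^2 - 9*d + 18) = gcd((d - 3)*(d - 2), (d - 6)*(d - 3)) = d - 3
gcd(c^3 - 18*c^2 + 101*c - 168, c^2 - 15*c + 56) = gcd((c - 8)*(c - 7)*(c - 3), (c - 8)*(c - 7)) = c^2 - 15*c + 56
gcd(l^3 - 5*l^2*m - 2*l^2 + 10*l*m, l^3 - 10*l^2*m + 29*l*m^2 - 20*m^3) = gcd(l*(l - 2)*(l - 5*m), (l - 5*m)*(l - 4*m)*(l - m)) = l - 5*m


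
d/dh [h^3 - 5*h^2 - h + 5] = 3*h^2 - 10*h - 1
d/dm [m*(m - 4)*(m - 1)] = 3*m^2 - 10*m + 4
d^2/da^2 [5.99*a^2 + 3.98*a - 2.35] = 11.9800000000000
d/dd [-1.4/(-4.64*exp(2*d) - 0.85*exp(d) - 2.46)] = (-12.992*exp(d) - 1.19)*exp(d)/(4.64*exp(2*d) + 0.85*exp(d) + 2.46)^2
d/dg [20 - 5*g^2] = -10*g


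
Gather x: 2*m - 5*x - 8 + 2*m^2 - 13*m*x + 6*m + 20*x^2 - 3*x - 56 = 2*m^2 + 8*m + 20*x^2 + x*(-13*m - 8) - 64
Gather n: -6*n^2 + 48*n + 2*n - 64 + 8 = -6*n^2 + 50*n - 56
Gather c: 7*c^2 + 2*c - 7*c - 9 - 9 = 7*c^2 - 5*c - 18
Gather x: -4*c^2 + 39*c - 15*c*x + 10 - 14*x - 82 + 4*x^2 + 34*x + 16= -4*c^2 + 39*c + 4*x^2 + x*(20 - 15*c) - 56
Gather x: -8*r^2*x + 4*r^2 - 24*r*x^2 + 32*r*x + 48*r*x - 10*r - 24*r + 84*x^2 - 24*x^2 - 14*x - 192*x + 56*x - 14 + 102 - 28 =4*r^2 - 34*r + x^2*(60 - 24*r) + x*(-8*r^2 + 80*r - 150) + 60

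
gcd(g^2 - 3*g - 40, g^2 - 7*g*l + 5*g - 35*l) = g + 5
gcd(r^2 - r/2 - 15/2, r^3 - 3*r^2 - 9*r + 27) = r - 3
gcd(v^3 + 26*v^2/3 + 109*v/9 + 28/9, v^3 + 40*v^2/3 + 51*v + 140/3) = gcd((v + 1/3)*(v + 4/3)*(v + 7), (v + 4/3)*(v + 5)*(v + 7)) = v^2 + 25*v/3 + 28/3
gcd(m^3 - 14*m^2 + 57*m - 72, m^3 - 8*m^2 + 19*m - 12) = m - 3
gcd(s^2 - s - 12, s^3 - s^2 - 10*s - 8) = s - 4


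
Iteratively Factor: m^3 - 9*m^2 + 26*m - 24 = (m - 3)*(m^2 - 6*m + 8) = (m - 4)*(m - 3)*(m - 2)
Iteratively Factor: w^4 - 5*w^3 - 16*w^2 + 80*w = (w)*(w^3 - 5*w^2 - 16*w + 80) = w*(w - 5)*(w^2 - 16) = w*(w - 5)*(w + 4)*(w - 4)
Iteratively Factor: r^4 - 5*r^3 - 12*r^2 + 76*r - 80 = (r + 4)*(r^3 - 9*r^2 + 24*r - 20) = (r - 2)*(r + 4)*(r^2 - 7*r + 10) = (r - 2)^2*(r + 4)*(r - 5)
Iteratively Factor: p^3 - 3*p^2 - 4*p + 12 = (p - 2)*(p^2 - p - 6) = (p - 2)*(p + 2)*(p - 3)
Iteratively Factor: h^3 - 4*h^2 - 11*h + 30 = (h + 3)*(h^2 - 7*h + 10) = (h - 5)*(h + 3)*(h - 2)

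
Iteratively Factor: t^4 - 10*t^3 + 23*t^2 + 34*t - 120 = (t - 5)*(t^3 - 5*t^2 - 2*t + 24) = (t - 5)*(t - 3)*(t^2 - 2*t - 8) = (t - 5)*(t - 4)*(t - 3)*(t + 2)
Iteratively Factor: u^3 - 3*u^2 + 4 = (u - 2)*(u^2 - u - 2) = (u - 2)^2*(u + 1)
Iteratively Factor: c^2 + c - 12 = (c + 4)*(c - 3)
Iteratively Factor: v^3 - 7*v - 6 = (v - 3)*(v^2 + 3*v + 2) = (v - 3)*(v + 1)*(v + 2)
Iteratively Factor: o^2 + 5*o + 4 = (o + 4)*(o + 1)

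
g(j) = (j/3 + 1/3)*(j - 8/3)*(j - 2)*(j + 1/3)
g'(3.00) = 6.74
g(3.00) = 1.48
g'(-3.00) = -63.04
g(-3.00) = 50.37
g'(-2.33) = -32.25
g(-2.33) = 19.15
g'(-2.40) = -34.89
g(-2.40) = 21.50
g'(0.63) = 0.63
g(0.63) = 1.46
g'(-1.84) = -17.06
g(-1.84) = 7.30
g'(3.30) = 12.25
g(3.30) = 4.29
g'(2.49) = 0.85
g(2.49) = -0.28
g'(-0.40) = 1.38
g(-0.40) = -0.10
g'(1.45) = -1.63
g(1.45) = 0.97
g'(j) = (j/3 + 1/3)*(j - 8/3)*(j - 2) + (j/3 + 1/3)*(j - 8/3)*(j + 1/3) + (j/3 + 1/3)*(j - 2)*(j + 1/3) + (j - 8/3)*(j - 2)*(j + 1/3)/3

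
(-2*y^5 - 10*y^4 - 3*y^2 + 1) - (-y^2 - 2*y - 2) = -2*y^5 - 10*y^4 - 2*y^2 + 2*y + 3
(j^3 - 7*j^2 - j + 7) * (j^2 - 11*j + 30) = j^5 - 18*j^4 + 106*j^3 - 192*j^2 - 107*j + 210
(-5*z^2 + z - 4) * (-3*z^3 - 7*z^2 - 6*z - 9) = 15*z^5 + 32*z^4 + 35*z^3 + 67*z^2 + 15*z + 36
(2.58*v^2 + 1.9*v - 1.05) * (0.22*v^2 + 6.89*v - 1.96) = 0.5676*v^4 + 18.1942*v^3 + 7.8032*v^2 - 10.9585*v + 2.058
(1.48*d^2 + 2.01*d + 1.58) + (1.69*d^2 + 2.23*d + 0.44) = 3.17*d^2 + 4.24*d + 2.02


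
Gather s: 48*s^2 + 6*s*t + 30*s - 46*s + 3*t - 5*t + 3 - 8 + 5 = 48*s^2 + s*(6*t - 16) - 2*t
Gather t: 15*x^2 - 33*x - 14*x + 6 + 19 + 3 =15*x^2 - 47*x + 28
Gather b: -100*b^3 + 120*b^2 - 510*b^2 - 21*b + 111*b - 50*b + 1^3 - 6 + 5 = -100*b^3 - 390*b^2 + 40*b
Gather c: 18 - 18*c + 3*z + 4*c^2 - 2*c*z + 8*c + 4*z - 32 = 4*c^2 + c*(-2*z - 10) + 7*z - 14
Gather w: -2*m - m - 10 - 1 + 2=-3*m - 9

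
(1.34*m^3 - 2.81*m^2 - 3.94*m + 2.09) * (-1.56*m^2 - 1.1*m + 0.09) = -2.0904*m^5 + 2.9096*m^4 + 9.358*m^3 + 0.8207*m^2 - 2.6536*m + 0.1881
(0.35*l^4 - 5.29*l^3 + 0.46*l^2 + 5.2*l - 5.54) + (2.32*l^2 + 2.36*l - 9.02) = 0.35*l^4 - 5.29*l^3 + 2.78*l^2 + 7.56*l - 14.56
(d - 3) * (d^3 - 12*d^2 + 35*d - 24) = d^4 - 15*d^3 + 71*d^2 - 129*d + 72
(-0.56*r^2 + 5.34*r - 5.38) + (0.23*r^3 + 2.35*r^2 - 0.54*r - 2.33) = 0.23*r^3 + 1.79*r^2 + 4.8*r - 7.71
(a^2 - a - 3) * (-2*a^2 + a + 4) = -2*a^4 + 3*a^3 + 9*a^2 - 7*a - 12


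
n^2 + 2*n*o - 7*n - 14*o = (n - 7)*(n + 2*o)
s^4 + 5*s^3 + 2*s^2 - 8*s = s*(s - 1)*(s + 2)*(s + 4)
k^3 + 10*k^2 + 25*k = k*(k + 5)^2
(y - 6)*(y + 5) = y^2 - y - 30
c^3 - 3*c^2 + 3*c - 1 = (c - 1)^3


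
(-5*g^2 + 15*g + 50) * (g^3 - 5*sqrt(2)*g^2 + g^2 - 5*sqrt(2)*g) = -5*g^5 + 10*g^4 + 25*sqrt(2)*g^4 - 50*sqrt(2)*g^3 + 65*g^3 - 325*sqrt(2)*g^2 + 50*g^2 - 250*sqrt(2)*g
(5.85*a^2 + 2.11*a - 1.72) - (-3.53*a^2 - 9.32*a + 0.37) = 9.38*a^2 + 11.43*a - 2.09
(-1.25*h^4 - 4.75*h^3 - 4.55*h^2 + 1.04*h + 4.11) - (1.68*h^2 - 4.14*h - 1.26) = -1.25*h^4 - 4.75*h^3 - 6.23*h^2 + 5.18*h + 5.37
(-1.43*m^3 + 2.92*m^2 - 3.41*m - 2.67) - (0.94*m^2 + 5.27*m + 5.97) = -1.43*m^3 + 1.98*m^2 - 8.68*m - 8.64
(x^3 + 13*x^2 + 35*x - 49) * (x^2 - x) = x^5 + 12*x^4 + 22*x^3 - 84*x^2 + 49*x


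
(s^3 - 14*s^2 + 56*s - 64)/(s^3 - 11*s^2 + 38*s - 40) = (s - 8)/(s - 5)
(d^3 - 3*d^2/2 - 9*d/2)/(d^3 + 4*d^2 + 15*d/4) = 2*(d - 3)/(2*d + 5)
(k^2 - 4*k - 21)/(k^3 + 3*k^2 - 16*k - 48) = (k - 7)/(k^2 - 16)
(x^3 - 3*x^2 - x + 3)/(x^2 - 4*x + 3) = x + 1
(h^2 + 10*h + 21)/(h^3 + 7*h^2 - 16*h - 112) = (h + 3)/(h^2 - 16)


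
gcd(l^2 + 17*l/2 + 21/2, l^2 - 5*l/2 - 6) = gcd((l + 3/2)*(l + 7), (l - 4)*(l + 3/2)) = l + 3/2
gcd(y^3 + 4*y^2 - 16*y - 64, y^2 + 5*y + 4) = y + 4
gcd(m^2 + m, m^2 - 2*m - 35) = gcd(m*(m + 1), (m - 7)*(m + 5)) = 1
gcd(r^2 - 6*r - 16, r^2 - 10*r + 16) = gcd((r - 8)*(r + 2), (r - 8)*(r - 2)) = r - 8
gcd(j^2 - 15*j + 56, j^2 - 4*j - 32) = j - 8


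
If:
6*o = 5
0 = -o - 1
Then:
No Solution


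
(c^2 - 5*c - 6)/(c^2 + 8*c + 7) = (c - 6)/(c + 7)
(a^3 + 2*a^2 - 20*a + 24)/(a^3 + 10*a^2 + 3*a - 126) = (a^2 - 4*a + 4)/(a^2 + 4*a - 21)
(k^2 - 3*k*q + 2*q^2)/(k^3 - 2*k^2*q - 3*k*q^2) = (-k^2 + 3*k*q - 2*q^2)/(k*(-k^2 + 2*k*q + 3*q^2))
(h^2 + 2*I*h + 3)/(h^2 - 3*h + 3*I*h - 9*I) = (h - I)/(h - 3)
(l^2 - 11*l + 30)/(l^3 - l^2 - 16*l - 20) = (l - 6)/(l^2 + 4*l + 4)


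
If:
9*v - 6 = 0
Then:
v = 2/3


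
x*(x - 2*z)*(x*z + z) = x^3*z - 2*x^2*z^2 + x^2*z - 2*x*z^2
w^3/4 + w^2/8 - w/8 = w*(w/4 + 1/4)*(w - 1/2)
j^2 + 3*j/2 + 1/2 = (j + 1/2)*(j + 1)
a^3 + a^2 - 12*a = a*(a - 3)*(a + 4)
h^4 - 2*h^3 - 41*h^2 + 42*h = h*(h - 7)*(h - 1)*(h + 6)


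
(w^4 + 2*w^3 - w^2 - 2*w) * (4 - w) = -w^5 + 2*w^4 + 9*w^3 - 2*w^2 - 8*w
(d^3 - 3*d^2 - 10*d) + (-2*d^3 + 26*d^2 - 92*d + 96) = -d^3 + 23*d^2 - 102*d + 96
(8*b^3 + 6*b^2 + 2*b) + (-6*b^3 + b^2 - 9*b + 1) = 2*b^3 + 7*b^2 - 7*b + 1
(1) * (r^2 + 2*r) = r^2 + 2*r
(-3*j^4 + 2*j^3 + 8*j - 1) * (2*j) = -6*j^5 + 4*j^4 + 16*j^2 - 2*j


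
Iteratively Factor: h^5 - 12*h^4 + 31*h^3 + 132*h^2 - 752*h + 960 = (h + 4)*(h^4 - 16*h^3 + 95*h^2 - 248*h + 240) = (h - 5)*(h + 4)*(h^3 - 11*h^2 + 40*h - 48) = (h - 5)*(h - 4)*(h + 4)*(h^2 - 7*h + 12) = (h - 5)*(h - 4)^2*(h + 4)*(h - 3)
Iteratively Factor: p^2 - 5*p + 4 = (p - 4)*(p - 1)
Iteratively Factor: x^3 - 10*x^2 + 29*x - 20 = (x - 5)*(x^2 - 5*x + 4) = (x - 5)*(x - 4)*(x - 1)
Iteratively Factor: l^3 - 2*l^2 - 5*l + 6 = (l - 1)*(l^2 - l - 6) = (l - 3)*(l - 1)*(l + 2)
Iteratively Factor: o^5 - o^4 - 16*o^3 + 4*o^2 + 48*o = (o - 4)*(o^4 + 3*o^3 - 4*o^2 - 12*o) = (o - 4)*(o + 2)*(o^3 + o^2 - 6*o) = (o - 4)*(o - 2)*(o + 2)*(o^2 + 3*o) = (o - 4)*(o - 2)*(o + 2)*(o + 3)*(o)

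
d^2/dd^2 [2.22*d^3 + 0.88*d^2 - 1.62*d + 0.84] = 13.32*d + 1.76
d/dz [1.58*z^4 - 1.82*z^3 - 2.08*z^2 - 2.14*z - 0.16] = 6.32*z^3 - 5.46*z^2 - 4.16*z - 2.14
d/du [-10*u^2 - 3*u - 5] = -20*u - 3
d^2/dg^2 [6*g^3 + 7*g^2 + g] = 36*g + 14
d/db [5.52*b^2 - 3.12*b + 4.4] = 11.04*b - 3.12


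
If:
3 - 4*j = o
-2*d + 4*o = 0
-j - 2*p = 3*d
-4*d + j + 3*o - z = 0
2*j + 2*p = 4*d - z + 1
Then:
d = 2/39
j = 29/39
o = 1/39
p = -35/78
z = 8/13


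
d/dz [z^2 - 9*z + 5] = 2*z - 9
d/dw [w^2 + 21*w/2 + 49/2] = 2*w + 21/2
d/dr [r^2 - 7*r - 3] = 2*r - 7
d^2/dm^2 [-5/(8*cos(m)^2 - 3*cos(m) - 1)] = 5*(-256*sin(m)^4 + 169*sin(m)^2 - 87*cos(m) + 18*cos(3*m) + 121)/(8*sin(m)^2 + 3*cos(m) - 7)^3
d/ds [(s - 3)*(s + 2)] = 2*s - 1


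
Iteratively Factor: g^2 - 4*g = (g)*(g - 4)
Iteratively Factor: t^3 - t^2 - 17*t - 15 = (t + 3)*(t^2 - 4*t - 5) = (t - 5)*(t + 3)*(t + 1)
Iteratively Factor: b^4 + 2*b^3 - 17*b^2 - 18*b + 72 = (b + 4)*(b^3 - 2*b^2 - 9*b + 18) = (b + 3)*(b + 4)*(b^2 - 5*b + 6) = (b - 3)*(b + 3)*(b + 4)*(b - 2)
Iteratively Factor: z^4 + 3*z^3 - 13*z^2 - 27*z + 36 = (z + 3)*(z^3 - 13*z + 12) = (z - 3)*(z + 3)*(z^2 + 3*z - 4) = (z - 3)*(z - 1)*(z + 3)*(z + 4)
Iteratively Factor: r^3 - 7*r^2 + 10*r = (r)*(r^2 - 7*r + 10) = r*(r - 2)*(r - 5)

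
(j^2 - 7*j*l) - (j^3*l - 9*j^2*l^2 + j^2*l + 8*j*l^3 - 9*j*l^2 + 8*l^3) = -j^3*l + 9*j^2*l^2 - j^2*l + j^2 - 8*j*l^3 + 9*j*l^2 - 7*j*l - 8*l^3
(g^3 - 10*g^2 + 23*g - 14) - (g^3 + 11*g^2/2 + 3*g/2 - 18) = -31*g^2/2 + 43*g/2 + 4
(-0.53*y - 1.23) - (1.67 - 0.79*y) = 0.26*y - 2.9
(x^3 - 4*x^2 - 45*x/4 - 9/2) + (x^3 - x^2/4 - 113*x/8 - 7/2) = 2*x^3 - 17*x^2/4 - 203*x/8 - 8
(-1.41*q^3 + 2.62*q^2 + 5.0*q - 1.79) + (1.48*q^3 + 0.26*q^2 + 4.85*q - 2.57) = 0.0700000000000001*q^3 + 2.88*q^2 + 9.85*q - 4.36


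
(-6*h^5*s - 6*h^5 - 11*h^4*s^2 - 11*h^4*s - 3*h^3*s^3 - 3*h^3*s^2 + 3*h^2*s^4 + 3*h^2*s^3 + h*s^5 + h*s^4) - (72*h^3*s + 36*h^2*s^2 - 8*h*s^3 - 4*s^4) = -6*h^5*s - 6*h^5 - 11*h^4*s^2 - 11*h^4*s - 3*h^3*s^3 - 3*h^3*s^2 - 72*h^3*s + 3*h^2*s^4 + 3*h^2*s^3 - 36*h^2*s^2 + h*s^5 + h*s^4 + 8*h*s^3 + 4*s^4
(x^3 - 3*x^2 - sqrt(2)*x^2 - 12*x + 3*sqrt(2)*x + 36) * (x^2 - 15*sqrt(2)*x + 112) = x^5 - 16*sqrt(2)*x^4 - 3*x^4 + 48*sqrt(2)*x^3 + 130*x^3 - 390*x^2 + 68*sqrt(2)*x^2 - 1344*x - 204*sqrt(2)*x + 4032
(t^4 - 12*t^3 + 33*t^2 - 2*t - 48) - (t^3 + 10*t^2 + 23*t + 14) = t^4 - 13*t^3 + 23*t^2 - 25*t - 62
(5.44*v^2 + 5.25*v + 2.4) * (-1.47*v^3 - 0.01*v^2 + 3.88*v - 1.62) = -7.9968*v^5 - 7.7719*v^4 + 17.5267*v^3 + 11.5332*v^2 + 0.806999999999999*v - 3.888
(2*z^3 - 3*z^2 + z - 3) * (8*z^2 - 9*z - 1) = 16*z^5 - 42*z^4 + 33*z^3 - 30*z^2 + 26*z + 3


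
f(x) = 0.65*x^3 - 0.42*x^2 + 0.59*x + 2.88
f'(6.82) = 85.56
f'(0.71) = 0.98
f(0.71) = 3.32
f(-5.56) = -125.11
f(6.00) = 131.70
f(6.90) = 200.49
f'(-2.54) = 15.30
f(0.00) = 2.88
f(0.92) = 3.57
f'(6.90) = 87.63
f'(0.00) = 0.59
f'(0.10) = 0.53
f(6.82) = 193.56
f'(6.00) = 65.75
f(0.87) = 3.50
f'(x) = 1.95*x^2 - 0.84*x + 0.59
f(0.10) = 2.94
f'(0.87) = 1.34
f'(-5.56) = 65.54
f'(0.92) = 1.47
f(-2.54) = -11.98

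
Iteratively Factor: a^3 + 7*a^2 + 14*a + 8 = (a + 1)*(a^2 + 6*a + 8) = (a + 1)*(a + 2)*(a + 4)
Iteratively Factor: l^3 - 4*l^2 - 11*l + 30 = (l - 5)*(l^2 + l - 6) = (l - 5)*(l + 3)*(l - 2)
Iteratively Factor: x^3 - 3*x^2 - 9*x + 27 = (x + 3)*(x^2 - 6*x + 9) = (x - 3)*(x + 3)*(x - 3)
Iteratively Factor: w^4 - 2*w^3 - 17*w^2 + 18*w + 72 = (w - 4)*(w^3 + 2*w^2 - 9*w - 18) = (w - 4)*(w + 3)*(w^2 - w - 6) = (w - 4)*(w - 3)*(w + 3)*(w + 2)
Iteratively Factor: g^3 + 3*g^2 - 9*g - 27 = (g + 3)*(g^2 - 9) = (g - 3)*(g + 3)*(g + 3)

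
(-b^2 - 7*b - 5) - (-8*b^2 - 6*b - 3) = 7*b^2 - b - 2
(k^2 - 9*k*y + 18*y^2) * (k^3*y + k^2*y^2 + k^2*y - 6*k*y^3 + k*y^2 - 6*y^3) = k^5*y - 8*k^4*y^2 + k^4*y + 3*k^3*y^3 - 8*k^3*y^2 + 72*k^2*y^4 + 3*k^2*y^3 - 108*k*y^5 + 72*k*y^4 - 108*y^5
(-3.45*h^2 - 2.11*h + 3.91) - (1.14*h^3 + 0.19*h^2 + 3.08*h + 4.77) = -1.14*h^3 - 3.64*h^2 - 5.19*h - 0.859999999999999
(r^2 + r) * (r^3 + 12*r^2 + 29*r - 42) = r^5 + 13*r^4 + 41*r^3 - 13*r^2 - 42*r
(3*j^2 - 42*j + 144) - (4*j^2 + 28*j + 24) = -j^2 - 70*j + 120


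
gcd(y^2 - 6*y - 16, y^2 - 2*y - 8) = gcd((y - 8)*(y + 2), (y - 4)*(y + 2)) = y + 2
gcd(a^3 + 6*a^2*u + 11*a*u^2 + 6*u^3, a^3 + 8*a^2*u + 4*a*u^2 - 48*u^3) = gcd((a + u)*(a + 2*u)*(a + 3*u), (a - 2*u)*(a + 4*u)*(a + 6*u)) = 1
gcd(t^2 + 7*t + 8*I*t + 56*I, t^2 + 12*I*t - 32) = t + 8*I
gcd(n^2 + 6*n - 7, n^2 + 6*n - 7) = n^2 + 6*n - 7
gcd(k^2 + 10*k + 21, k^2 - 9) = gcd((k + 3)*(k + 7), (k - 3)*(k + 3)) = k + 3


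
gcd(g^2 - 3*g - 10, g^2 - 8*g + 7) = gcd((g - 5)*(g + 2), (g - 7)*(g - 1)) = 1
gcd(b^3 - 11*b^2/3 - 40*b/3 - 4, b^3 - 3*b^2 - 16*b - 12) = b^2 - 4*b - 12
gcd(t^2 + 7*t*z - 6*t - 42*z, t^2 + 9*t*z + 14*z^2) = t + 7*z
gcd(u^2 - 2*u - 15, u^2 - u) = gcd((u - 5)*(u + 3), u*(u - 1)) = 1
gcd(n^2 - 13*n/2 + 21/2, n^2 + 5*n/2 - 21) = n - 7/2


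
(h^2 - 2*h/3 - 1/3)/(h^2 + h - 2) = (h + 1/3)/(h + 2)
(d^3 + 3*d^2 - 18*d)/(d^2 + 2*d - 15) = d*(d + 6)/(d + 5)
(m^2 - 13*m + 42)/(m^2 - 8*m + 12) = (m - 7)/(m - 2)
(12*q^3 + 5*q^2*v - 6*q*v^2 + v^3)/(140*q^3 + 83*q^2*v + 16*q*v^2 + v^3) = (12*q^3 + 5*q^2*v - 6*q*v^2 + v^3)/(140*q^3 + 83*q^2*v + 16*q*v^2 + v^3)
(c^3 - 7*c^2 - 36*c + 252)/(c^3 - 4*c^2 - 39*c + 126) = (c - 6)/(c - 3)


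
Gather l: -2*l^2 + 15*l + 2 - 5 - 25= -2*l^2 + 15*l - 28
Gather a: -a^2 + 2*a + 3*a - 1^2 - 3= -a^2 + 5*a - 4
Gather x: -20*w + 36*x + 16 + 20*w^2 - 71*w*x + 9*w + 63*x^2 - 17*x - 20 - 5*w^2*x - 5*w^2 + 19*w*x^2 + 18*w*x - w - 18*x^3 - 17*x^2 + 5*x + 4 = 15*w^2 - 12*w - 18*x^3 + x^2*(19*w + 46) + x*(-5*w^2 - 53*w + 24)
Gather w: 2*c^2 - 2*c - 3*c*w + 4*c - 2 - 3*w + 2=2*c^2 + 2*c + w*(-3*c - 3)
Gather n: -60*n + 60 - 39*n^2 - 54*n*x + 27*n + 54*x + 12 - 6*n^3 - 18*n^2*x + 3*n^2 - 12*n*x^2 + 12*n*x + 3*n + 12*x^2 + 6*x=-6*n^3 + n^2*(-18*x - 36) + n*(-12*x^2 - 42*x - 30) + 12*x^2 + 60*x + 72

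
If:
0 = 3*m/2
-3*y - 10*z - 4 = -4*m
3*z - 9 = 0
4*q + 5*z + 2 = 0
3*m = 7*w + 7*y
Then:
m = 0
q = -17/4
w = 34/3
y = -34/3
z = 3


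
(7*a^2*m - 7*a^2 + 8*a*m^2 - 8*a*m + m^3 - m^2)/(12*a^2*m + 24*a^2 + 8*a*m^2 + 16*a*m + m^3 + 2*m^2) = (7*a^2*m - 7*a^2 + 8*a*m^2 - 8*a*m + m^3 - m^2)/(12*a^2*m + 24*a^2 + 8*a*m^2 + 16*a*m + m^3 + 2*m^2)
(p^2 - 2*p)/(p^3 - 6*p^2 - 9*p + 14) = p*(p - 2)/(p^3 - 6*p^2 - 9*p + 14)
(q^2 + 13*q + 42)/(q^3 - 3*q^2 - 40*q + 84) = (q + 7)/(q^2 - 9*q + 14)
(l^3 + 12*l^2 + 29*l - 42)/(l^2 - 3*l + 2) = (l^2 + 13*l + 42)/(l - 2)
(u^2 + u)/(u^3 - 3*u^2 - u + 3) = u/(u^2 - 4*u + 3)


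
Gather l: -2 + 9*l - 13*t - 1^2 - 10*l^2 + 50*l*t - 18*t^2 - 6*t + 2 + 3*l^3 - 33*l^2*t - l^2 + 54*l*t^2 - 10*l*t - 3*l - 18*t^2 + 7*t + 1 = 3*l^3 + l^2*(-33*t - 11) + l*(54*t^2 + 40*t + 6) - 36*t^2 - 12*t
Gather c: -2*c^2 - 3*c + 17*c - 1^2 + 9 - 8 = -2*c^2 + 14*c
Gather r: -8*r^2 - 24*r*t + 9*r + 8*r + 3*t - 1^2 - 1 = -8*r^2 + r*(17 - 24*t) + 3*t - 2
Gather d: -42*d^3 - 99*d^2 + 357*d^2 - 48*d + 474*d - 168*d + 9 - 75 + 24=-42*d^3 + 258*d^2 + 258*d - 42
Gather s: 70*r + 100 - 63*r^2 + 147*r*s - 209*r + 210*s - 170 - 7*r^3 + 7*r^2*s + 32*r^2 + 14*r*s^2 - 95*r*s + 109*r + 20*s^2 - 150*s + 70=-7*r^3 - 31*r^2 - 30*r + s^2*(14*r + 20) + s*(7*r^2 + 52*r + 60)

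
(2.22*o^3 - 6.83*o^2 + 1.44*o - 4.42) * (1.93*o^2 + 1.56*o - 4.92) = 4.2846*o^5 - 9.7187*o^4 - 18.798*o^3 + 27.3194*o^2 - 13.98*o + 21.7464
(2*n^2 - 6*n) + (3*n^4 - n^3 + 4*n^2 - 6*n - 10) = 3*n^4 - n^3 + 6*n^2 - 12*n - 10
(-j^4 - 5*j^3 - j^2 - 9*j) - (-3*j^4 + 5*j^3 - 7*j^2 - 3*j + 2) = 2*j^4 - 10*j^3 + 6*j^2 - 6*j - 2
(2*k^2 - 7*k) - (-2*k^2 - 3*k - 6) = 4*k^2 - 4*k + 6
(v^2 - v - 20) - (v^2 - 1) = -v - 19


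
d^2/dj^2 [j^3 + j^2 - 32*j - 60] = 6*j + 2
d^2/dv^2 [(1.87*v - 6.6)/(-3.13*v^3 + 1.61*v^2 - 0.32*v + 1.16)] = (-109.921218*v^5 + 832.455426*v^4 - 538.09855*v^3 + 60.835368*v^2 + 144.332232*v - 24.688928)/(30.664297*v^9 - 47.319027*v^8 + 33.744843*v^7 - 47.941949*v^6 + 38.52348*v^5 - 16.486236*v^4 + 16.253744*v^3 - 6.8556*v^2 + 1.291776*v - 1.560896)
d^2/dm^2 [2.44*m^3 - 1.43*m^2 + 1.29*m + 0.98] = 14.64*m - 2.86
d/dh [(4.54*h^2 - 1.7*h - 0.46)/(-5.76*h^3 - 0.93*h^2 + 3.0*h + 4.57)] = (26.1504*h^4 - 19.584*h^3 + 4.0902*h^2 + 40.64*h - 6.389)/(33.1776*h^6 + 10.7136*h^5 - 33.6951*h^4 - 58.2264*h^3 + 0.499799999999999*h^2 + 27.42*h + 20.8849)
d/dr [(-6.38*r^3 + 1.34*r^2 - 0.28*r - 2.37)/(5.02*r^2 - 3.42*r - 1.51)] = (-32.0276*r^4 + 43.6392*r^3 + 25.7242*r^2 + 19.748*r - 7.6826)/(25.2004*r^4 - 34.3368*r^3 - 3.464*r^2 + 10.3284*r + 2.2801)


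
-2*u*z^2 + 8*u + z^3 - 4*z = (-2*u + z)*(z - 2)*(z + 2)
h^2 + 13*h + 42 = (h + 6)*(h + 7)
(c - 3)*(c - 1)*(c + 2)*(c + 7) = c^4 + 5*c^3 - 19*c^2 - 29*c + 42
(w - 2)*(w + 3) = w^2 + w - 6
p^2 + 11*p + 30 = (p + 5)*(p + 6)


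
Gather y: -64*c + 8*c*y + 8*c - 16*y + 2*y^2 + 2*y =-56*c + 2*y^2 + y*(8*c - 14)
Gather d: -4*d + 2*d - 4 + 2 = -2*d - 2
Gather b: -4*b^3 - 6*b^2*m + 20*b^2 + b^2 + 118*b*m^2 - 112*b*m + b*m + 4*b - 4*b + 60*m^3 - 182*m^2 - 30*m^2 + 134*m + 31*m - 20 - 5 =-4*b^3 + b^2*(21 - 6*m) + b*(118*m^2 - 111*m) + 60*m^3 - 212*m^2 + 165*m - 25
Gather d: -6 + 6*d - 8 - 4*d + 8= 2*d - 6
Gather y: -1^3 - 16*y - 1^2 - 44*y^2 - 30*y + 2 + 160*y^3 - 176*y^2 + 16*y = 160*y^3 - 220*y^2 - 30*y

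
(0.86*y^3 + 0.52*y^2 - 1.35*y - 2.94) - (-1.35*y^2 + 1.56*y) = 0.86*y^3 + 1.87*y^2 - 2.91*y - 2.94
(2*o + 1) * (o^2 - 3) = 2*o^3 + o^2 - 6*o - 3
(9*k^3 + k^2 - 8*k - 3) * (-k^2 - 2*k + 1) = -9*k^5 - 19*k^4 + 15*k^3 + 20*k^2 - 2*k - 3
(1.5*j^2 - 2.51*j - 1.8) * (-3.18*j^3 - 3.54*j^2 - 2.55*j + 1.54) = -4.77*j^5 + 2.6718*j^4 + 10.7844*j^3 + 15.0825*j^2 + 0.7246*j - 2.772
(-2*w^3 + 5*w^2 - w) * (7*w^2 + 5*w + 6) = -14*w^5 + 25*w^4 + 6*w^3 + 25*w^2 - 6*w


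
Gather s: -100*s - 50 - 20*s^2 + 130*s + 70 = -20*s^2 + 30*s + 20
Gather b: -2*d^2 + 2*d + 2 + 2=-2*d^2 + 2*d + 4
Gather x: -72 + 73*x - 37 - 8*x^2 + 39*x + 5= -8*x^2 + 112*x - 104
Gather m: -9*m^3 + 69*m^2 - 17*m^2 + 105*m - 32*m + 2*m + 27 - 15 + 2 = -9*m^3 + 52*m^2 + 75*m + 14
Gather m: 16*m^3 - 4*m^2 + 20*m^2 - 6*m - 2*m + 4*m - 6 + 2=16*m^3 + 16*m^2 - 4*m - 4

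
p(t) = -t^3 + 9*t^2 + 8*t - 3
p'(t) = -3*t^2 + 18*t + 8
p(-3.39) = 112.27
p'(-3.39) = -87.50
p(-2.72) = 61.95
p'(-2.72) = -63.16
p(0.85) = 9.69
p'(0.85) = 21.13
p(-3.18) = 94.73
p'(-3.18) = -79.58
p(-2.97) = 78.83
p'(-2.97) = -71.92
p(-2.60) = 54.62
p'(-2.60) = -59.08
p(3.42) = 89.63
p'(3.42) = 34.47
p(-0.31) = -4.59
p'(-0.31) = 2.13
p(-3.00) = 81.00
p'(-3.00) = -73.00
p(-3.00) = 81.00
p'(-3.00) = -73.00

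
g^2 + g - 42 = (g - 6)*(g + 7)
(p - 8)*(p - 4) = p^2 - 12*p + 32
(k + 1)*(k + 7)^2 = k^3 + 15*k^2 + 63*k + 49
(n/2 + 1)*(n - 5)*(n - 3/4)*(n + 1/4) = n^4/2 - 7*n^3/4 - 139*n^2/32 + 89*n/32 + 15/16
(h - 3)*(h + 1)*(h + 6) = h^3 + 4*h^2 - 15*h - 18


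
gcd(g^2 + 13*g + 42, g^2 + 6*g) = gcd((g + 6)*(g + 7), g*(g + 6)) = g + 6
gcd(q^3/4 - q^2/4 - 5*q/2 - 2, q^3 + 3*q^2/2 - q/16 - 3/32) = 1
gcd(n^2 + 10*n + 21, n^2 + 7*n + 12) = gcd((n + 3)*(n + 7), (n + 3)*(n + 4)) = n + 3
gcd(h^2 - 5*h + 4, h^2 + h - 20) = h - 4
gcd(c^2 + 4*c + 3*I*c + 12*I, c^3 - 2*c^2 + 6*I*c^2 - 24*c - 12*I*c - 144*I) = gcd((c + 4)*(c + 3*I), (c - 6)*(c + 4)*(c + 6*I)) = c + 4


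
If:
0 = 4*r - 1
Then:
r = 1/4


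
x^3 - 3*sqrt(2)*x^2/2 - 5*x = x*(x - 5*sqrt(2)/2)*(x + sqrt(2))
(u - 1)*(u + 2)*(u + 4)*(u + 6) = u^4 + 11*u^3 + 32*u^2 + 4*u - 48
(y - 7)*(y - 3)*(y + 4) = y^3 - 6*y^2 - 19*y + 84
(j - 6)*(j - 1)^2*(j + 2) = j^4 - 6*j^3 - 3*j^2 + 20*j - 12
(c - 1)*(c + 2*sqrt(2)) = c^2 - c + 2*sqrt(2)*c - 2*sqrt(2)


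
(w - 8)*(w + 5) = w^2 - 3*w - 40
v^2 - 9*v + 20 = (v - 5)*(v - 4)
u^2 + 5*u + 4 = (u + 1)*(u + 4)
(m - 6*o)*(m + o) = m^2 - 5*m*o - 6*o^2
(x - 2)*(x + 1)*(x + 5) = x^3 + 4*x^2 - 7*x - 10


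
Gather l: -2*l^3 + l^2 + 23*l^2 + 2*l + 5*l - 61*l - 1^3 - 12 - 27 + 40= -2*l^3 + 24*l^2 - 54*l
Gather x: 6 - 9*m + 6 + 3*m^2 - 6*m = 3*m^2 - 15*m + 12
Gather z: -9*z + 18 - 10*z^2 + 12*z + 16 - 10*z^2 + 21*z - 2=-20*z^2 + 24*z + 32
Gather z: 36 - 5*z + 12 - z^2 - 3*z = -z^2 - 8*z + 48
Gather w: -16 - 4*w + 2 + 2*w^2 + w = 2*w^2 - 3*w - 14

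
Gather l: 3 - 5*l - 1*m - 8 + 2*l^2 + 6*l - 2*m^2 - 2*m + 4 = 2*l^2 + l - 2*m^2 - 3*m - 1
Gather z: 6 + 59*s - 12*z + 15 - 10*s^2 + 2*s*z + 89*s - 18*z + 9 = -10*s^2 + 148*s + z*(2*s - 30) + 30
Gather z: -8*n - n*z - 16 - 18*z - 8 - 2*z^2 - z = -8*n - 2*z^2 + z*(-n - 19) - 24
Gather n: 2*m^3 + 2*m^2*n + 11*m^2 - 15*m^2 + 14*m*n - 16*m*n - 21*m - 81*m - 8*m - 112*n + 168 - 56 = 2*m^3 - 4*m^2 - 110*m + n*(2*m^2 - 2*m - 112) + 112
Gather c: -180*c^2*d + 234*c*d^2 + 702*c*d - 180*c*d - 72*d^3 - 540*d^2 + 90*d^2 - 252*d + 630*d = -180*c^2*d + c*(234*d^2 + 522*d) - 72*d^3 - 450*d^2 + 378*d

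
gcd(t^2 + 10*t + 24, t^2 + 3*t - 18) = t + 6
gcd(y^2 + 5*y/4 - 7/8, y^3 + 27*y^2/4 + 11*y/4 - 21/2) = y + 7/4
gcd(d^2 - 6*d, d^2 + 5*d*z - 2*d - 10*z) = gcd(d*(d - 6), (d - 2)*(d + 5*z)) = 1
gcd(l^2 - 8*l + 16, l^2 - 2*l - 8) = l - 4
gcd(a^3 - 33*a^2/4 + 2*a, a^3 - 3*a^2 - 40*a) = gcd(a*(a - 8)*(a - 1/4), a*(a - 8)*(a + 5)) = a^2 - 8*a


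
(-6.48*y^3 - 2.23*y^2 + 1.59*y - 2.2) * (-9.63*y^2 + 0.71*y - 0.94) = 62.4024*y^5 + 16.8741*y^4 - 10.8038*y^3 + 24.4111*y^2 - 3.0566*y + 2.068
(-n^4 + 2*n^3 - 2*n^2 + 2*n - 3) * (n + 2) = -n^5 + 2*n^3 - 2*n^2 + n - 6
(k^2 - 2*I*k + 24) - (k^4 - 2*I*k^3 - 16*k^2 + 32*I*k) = -k^4 + 2*I*k^3 + 17*k^2 - 34*I*k + 24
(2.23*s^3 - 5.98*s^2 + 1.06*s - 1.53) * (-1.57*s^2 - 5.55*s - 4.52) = -3.5011*s^5 - 2.9879*s^4 + 21.4452*s^3 + 23.5487*s^2 + 3.7003*s + 6.9156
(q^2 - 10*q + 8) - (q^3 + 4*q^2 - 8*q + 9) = -q^3 - 3*q^2 - 2*q - 1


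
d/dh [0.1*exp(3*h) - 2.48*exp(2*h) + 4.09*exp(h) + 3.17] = (0.3*exp(2*h) - 4.96*exp(h) + 4.09)*exp(h)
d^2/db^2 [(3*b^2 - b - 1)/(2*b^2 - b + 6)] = 2*(2*b^3 - 120*b^2 + 42*b + 113)/(8*b^6 - 12*b^5 + 78*b^4 - 73*b^3 + 234*b^2 - 108*b + 216)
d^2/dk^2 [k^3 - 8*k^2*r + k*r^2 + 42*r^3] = 6*k - 16*r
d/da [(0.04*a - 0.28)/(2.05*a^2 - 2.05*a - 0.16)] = (-0.082*a^2 + 1.148*a - 0.5804)/(4.2025*a^4 - 8.405*a^3 + 3.5465*a^2 + 0.656*a + 0.0256)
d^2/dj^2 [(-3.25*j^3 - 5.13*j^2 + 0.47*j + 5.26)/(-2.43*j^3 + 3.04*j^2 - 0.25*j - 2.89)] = (5.6843418860808e-14*j^7 + 108.601074*j^6 - 28.498068*j^5 - 644.469534*j^4 + 174.530634*j^3 + 13.27995*j^2 + 383.71257*j - 6.71031600000001)/(14.348907*j^9 - 53.852688*j^8 + 71.799939*j^7 + 12.020219*j^6 - 120.707223*j^5 + 90.088722*j^4 + 47.724034*j^3 - 75.629277*j^2 + 6.264075*j + 24.137569)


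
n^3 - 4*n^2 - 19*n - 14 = (n - 7)*(n + 1)*(n + 2)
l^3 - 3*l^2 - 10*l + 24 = (l - 4)*(l - 2)*(l + 3)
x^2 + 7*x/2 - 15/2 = (x - 3/2)*(x + 5)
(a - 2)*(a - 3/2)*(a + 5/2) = a^3 - a^2 - 23*a/4 + 15/2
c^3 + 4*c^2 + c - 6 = (c - 1)*(c + 2)*(c + 3)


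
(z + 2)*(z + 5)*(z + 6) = z^3 + 13*z^2 + 52*z + 60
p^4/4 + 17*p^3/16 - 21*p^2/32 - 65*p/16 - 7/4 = (p/4 + 1)*(p - 2)*(p + 1/2)*(p + 7/4)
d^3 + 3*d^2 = d^2*(d + 3)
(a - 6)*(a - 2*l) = a^2 - 2*a*l - 6*a + 12*l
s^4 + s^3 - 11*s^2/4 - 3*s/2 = s*(s - 3/2)*(s + 1/2)*(s + 2)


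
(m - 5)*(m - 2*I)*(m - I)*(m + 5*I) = m^4 - 5*m^3 + 2*I*m^3 + 13*m^2 - 10*I*m^2 - 65*m - 10*I*m + 50*I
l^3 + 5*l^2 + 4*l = l*(l + 1)*(l + 4)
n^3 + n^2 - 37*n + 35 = (n - 5)*(n - 1)*(n + 7)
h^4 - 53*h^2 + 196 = (h - 7)*(h - 2)*(h + 2)*(h + 7)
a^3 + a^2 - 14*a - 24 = (a - 4)*(a + 2)*(a + 3)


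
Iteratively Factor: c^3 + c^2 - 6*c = (c)*(c^2 + c - 6) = c*(c + 3)*(c - 2)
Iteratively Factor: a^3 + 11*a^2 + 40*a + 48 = (a + 4)*(a^2 + 7*a + 12) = (a + 4)^2*(a + 3)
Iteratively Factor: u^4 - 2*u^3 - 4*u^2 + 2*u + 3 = (u + 1)*(u^3 - 3*u^2 - u + 3) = (u - 1)*(u + 1)*(u^2 - 2*u - 3) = (u - 3)*(u - 1)*(u + 1)*(u + 1)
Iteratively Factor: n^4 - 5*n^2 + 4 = (n - 2)*(n^3 + 2*n^2 - n - 2) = (n - 2)*(n - 1)*(n^2 + 3*n + 2) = (n - 2)*(n - 1)*(n + 1)*(n + 2)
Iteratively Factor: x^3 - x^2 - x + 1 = (x + 1)*(x^2 - 2*x + 1) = (x - 1)*(x + 1)*(x - 1)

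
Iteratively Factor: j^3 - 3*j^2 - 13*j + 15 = (j - 1)*(j^2 - 2*j - 15) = (j - 1)*(j + 3)*(j - 5)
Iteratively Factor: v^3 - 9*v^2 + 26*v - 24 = (v - 4)*(v^2 - 5*v + 6) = (v - 4)*(v - 2)*(v - 3)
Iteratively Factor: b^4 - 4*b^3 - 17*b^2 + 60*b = (b)*(b^3 - 4*b^2 - 17*b + 60) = b*(b - 5)*(b^2 + b - 12) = b*(b - 5)*(b - 3)*(b + 4)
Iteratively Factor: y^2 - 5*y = (y)*(y - 5)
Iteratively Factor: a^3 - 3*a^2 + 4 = (a - 2)*(a^2 - a - 2) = (a - 2)*(a + 1)*(a - 2)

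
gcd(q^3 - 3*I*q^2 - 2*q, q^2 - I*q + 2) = q - 2*I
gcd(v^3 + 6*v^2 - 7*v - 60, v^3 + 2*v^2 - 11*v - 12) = v^2 + v - 12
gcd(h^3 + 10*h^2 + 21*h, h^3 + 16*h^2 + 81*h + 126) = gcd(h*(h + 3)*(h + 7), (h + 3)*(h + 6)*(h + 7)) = h^2 + 10*h + 21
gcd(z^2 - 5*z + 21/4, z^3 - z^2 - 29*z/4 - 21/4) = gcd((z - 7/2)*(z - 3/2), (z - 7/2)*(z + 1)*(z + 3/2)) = z - 7/2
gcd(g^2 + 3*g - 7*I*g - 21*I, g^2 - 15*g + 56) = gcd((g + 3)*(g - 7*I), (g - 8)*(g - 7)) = 1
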